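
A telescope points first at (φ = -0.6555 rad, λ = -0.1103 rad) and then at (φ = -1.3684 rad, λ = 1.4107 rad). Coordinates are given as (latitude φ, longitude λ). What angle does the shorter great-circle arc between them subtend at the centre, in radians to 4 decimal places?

0.9210 rad

With latitudes φ₁ = -37.557°, φ₂ = -78.404° and longitude difference Δλ = 87.147°:
cos c = sin φ₁ sin φ₂ + cos φ₁ cos φ₂ cos Δλ = (-0.6096)(-0.9796) + (0.7927)(0.2010)(0.0498) = 0.60505,
so c = arccos(0.60505) = 0.92097 rad.
So the angular separation is 0.9210 rad.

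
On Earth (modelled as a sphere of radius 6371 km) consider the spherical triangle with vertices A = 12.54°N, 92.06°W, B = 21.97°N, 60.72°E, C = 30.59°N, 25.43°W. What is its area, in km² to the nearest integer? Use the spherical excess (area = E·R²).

Side lengths (central angles): a = 1.3243, b = 1.1110, c = 2.3801 rad; semiperimeter s = 2.4077.
By l'Huilier's theorem, tan(E/4) = √[tan(s/2) tan((s−a)/2) tan((s−b)/2) tan((s−c)/2)], giving spherical excess E = 0.5090 rad.
Area = E·R² = 0.5090 × (6371)² ≈ 20661949 km².

20661949 km²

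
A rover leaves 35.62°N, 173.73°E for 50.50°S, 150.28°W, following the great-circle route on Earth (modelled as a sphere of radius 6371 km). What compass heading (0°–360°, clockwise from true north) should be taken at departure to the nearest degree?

158°

Δλ = 35.990° = 0.6281 rad.
y = sin Δλ · cos φ₂ = (0.5876)(0.6361) = 0.3738
x = cos φ₁ sin φ₂ − sin φ₁ cos φ₂ cos Δλ = (0.8129)(-0.7716) − (0.5824)(0.6361)(0.8091) = -0.9270
θ = atan2(y, x) = 158.04°, so the bearing is 158°.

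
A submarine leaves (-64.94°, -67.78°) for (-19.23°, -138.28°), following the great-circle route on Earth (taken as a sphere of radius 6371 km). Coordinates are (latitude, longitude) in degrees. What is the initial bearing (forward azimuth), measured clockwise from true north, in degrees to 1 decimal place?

279.3°

With φ₁ = -1.1334, φ₂ = -0.3356, Δλ = -1.2305 rad, the forward-azimuth formula gives
θ = atan2( sin Δλ cos φ₂ , cos φ₁ sin φ₂ − sin φ₁ cos φ₂ cos Δλ ) = atan2(-0.8900, 0.1460) = -80.68°.
Adding 360° brings this into [0°, 360°): 279.3°.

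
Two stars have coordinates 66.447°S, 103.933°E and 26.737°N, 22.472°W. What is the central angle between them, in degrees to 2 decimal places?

In radians: φ₁ = -1.1597, φ₂ = 0.4666, Δλ = -126.405° = -2.2062 rad.
Haversine: a = sin²(Δφ/2) + cos φ₁ cos φ₂ sin²(Δλ/2) = 0.5278 + (0.3996)(0.8931)(0.7967) = 0.81211.
Central angle c = 2·arcsin(√a) = 2.24492 rad.
So the angular separation is 128.62°.

128.62°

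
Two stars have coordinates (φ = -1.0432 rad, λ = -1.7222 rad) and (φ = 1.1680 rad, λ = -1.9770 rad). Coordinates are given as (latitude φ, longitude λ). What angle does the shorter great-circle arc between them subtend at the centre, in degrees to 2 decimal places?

127.15°

With latitudes φ₁ = -59.771°, φ₂ = 66.921° and longitude difference Δλ = -14.599°:
Haversine: a = sin²(Δφ/2) + cos φ₁ cos φ₂ sin²(Δλ/2) = 0.7988 + (0.5035)(0.3920)(0.0161) = 0.80195.
Central angle c = 2·arcsin(√a) = 2.21917 rad.
So the angular separation is 127.15°.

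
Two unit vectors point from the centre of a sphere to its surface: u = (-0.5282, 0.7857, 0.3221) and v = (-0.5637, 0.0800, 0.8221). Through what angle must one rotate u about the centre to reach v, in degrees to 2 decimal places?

u·v = 0.6254; |u| = 1.0000, |v| = 1.0000.
cos θ = (u·v)/(|u||v|) = 0.6254, so θ = 51.29°.

51.29°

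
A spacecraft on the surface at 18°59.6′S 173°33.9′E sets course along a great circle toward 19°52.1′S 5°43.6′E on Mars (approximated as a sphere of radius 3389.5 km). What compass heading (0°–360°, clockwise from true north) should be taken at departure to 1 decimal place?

197.7°

Δλ = -167.838° = -2.9293 rad.
y = sin Δλ · cos φ₂ = (-0.2107)(0.9405) = -0.1981
x = cos φ₁ sin φ₂ − sin φ₁ cos φ₂ cos Δλ = (0.9456)(-0.3399) − (-0.3255)(0.9405)(-0.9776) = -0.6206
θ = atan2(y, x) = -162.29°; adding 360° gives 197.7°.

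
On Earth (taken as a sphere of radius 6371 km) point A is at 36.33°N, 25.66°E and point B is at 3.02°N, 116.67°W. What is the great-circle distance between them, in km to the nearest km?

14152 km

With latitudes φ₁ = 36.330°, φ₂ = 3.020° and longitude difference Δλ = -142.330°:
Haversine: a = sin²(Δφ/2) + cos φ₁ cos φ₂ sin²(Δλ/2) = 0.0821 + (0.8056)(0.9986)(0.8958) = 0.80279.
Central angle c = 2·arcsin(√a) = 2.22130 rad.
Distance = R·c = 6371 × 2.2213 ≈ 14152 km.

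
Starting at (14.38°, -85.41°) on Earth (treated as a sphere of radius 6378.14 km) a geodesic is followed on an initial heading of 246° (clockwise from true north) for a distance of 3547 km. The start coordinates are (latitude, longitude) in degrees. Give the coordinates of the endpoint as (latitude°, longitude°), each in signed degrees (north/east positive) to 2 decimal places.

0.17°, -114.24°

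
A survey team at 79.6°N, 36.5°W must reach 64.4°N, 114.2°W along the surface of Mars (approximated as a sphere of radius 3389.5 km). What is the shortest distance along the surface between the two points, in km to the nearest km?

1500 km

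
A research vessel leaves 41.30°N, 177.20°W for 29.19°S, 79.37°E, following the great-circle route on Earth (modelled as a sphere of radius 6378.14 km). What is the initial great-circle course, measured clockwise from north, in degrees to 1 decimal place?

254.7°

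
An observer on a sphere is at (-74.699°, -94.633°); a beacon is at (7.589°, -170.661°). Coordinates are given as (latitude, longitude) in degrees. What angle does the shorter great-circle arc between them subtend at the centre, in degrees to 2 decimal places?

Let φ₁ = -1.3037 rad, φ₂ = 0.1325 rad, and Δλ = -1.3269 rad.
cos c = sin φ₁ sin φ₂ + cos φ₁ cos φ₂ cos Δλ = (-0.9646)(0.1321) + (0.2639)(0.9912)(0.2414) = -0.06423,
so c = arccos(-0.06423) = 1.63507 rad.
So the angular separation is 93.68°.

93.68°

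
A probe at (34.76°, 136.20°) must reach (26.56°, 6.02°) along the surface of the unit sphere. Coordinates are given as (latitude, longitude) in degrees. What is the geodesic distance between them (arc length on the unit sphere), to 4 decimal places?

1.7918

In radians: φ₁ = 0.6067, φ₂ = 0.4636, Δλ = -130.180° = -2.2721 rad.
cos c = sin φ₁ sin φ₂ + cos φ₁ cos φ₂ cos Δλ = (0.5701)(0.4471) + (0.8215)(0.8945)(-0.6452) = -0.21919,
so c = arccos(-0.21919) = 1.79178 rad.
On the unit sphere the arc length equals the central angle: 1.7918.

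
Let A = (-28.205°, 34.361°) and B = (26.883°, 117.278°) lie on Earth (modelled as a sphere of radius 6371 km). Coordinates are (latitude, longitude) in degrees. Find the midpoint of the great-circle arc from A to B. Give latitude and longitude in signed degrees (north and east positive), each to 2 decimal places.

-0.88°, 76.12°

The central angle between A and B is δ = 1.6878 rad.
With f = 0.5, the slerp weights are sin((1−f)δ)/sin δ = 0.7524 and sin(fδ)/sin δ = 0.7524.
Weighted sum of the unit vectors: (0.7524)·(0.7275,0.4974,-0.4726) + (0.7524)·(-0.4088,0.7927,0.4522) = (0.2398, 0.9707, -0.0154).
Converting back: φ = atan2(z, √(x²+y²)) = -0.88°, λ = atan2(y, x) = 76.12°.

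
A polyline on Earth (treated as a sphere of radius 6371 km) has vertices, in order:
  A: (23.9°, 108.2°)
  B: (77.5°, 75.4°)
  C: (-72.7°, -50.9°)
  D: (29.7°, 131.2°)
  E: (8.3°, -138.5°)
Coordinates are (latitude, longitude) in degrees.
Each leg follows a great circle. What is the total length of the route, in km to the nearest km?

49475 km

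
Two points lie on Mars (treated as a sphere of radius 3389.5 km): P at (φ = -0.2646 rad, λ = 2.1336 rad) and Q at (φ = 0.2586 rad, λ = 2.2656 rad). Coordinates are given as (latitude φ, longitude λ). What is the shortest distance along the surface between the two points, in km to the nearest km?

Let φ₁ = -0.2646 rad, φ₂ = 0.2586 rad, and Δλ = 0.1320 rad.
cos c = sin φ₁ sin φ₂ + cos φ₁ cos φ₂ cos Δλ = (-0.2615)(0.2557) + (0.9652)(0.9667)(0.9913) = 0.85811,
so c = arccos(0.85811) = 0.53922 rad.
Distance = R·c = 3389.5 × 0.5392 ≈ 1828 km.

1828 km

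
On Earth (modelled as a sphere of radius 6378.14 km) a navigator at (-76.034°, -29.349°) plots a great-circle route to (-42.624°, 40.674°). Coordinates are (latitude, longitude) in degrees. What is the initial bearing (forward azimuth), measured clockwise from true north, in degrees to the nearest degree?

83°

With φ₁ = -1.3270, φ₂ = -0.7439, Δλ = 1.2221 rad, the forward-azimuth formula gives
θ = atan2( sin Δλ cos φ₂ , cos φ₁ sin φ₂ − sin φ₁ cos φ₂ cos Δλ ) = atan2(0.6915, 0.0805) = 83.36°.
So the initial bearing is 83°.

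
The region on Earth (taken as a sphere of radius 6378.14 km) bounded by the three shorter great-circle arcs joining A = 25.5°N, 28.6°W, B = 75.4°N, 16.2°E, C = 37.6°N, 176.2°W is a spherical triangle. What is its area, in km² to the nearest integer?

23593529 km²

Side lengths (central angles): a = 1.1643, b = 1.9189, c = 0.9545 rad; semiperimeter s = 2.0188.
By l'Huilier's theorem, tan(E/4) = √[tan(s/2) tan((s−a)/2) tan((s−b)/2) tan((s−c)/2)], giving spherical excess E = 0.5800 rad.
Area = E·R² = 0.5800 × (6378.14)² ≈ 23593529 km².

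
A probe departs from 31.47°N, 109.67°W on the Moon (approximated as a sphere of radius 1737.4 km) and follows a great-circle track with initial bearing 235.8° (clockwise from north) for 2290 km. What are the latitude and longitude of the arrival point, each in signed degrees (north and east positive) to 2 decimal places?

-19.49°, -167.83°

Angular distance δ = d/R = 2290/1737.4 = 1.31806 rad; initial bearing θ = 4.1155 rad.
sin φ₂ = sin φ₁ cos δ + cos φ₁ sin δ cos θ = (0.5221)(0.2501) + (0.8529)(0.9682)(-0.5621) = -0.3336, so φ₂ = -19.49°.
Δλ = atan2(sin θ sin δ cos φ₁, cos δ − sin φ₁ sin φ₂) = atan2(-0.6830, 0.4242) = -58.155°.
λ₂ = -109.670° − 58.155° = -167.83°.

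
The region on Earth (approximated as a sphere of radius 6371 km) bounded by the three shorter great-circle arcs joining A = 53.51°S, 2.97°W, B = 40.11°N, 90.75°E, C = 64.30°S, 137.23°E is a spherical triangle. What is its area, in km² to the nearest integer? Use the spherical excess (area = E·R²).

Side lengths (central angles): a = 1.9306, b = 1.0166, c = 2.1501 rad; semiperimeter s = 2.5487.
By l'Huilier's theorem, tan(E/4) = √[tan(s/2) tan((s−a)/2) tan((s−b)/2) tan((s−c)/2)], giving spherical excess E = 1.6934 rad.
Area = E·R² = 1.6934 × (6371)² ≈ 68735243 km².

68735243 km²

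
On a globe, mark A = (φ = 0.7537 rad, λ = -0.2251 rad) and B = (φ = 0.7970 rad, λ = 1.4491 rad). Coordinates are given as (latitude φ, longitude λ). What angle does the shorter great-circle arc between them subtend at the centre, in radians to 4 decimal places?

In radians: φ₁ = 0.7537, φ₂ = 0.7970, Δλ = 95.925° = 1.6742 rad.
cos c = sin φ₁ sin φ₂ + cos φ₁ cos φ₂ cos Δλ = (0.6843)(0.7153) + (0.7292)(0.6989)(-0.1032) = 0.43689,
so c = arccos(0.43689) = 1.11866 rad.
So the angular separation is 1.1187 rad.

1.1187 rad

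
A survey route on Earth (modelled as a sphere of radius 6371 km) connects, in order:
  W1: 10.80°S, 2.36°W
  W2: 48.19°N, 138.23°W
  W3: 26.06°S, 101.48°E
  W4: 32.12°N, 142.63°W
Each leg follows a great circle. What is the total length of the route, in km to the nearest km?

42370 km

Leg W1→W2: central angle 2.2265 rad, distance 14184.9 km.
Leg W2→W3: central angle 2.2517 rad, distance 14345.7 km.
Leg W3→W4: central angle 2.1722 rad, distance 13839.0 km.
Total: 14184.9 + 14345.7 + 13839.0 ≈ 42370 km.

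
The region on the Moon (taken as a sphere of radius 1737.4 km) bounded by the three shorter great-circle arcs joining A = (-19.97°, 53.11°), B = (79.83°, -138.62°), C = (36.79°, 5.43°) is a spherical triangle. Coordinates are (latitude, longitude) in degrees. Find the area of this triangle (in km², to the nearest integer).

Side lengths (central angles): a = 1.0758, b = 1.2638, c = 2.0928 rad; semiperimeter s = 2.2162.
By l'Huilier's theorem, tan(E/4) = √[tan(s/2) tan((s−a)/2) tan((s−b)/2) tan((s−c)/2)], giving spherical excess E = 0.7988 rad.
Area = E·R² = 0.7988 × (1737.4)² ≈ 2411103 km².

2411103 km²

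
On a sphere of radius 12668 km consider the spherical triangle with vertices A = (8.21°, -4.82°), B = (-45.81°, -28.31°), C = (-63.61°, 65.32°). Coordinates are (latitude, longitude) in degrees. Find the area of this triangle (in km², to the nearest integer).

84644283 km²

Side lengths (central angles): a = 0.8986, b = 1.5493, c = 1.0118 rad; semiperimeter s = 1.7298.
By l'Huilier's theorem, tan(E/4) = √[tan(s/2) tan((s−a)/2) tan((s−b)/2) tan((s−c)/2)], giving spherical excess E = 0.5275 rad.
Area = E·R² = 0.5275 × (12668)² ≈ 84644283 km².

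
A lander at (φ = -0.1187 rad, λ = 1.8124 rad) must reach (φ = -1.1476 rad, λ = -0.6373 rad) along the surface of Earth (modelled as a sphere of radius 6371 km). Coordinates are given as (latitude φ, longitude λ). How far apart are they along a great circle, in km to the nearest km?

11330 km

In radians: φ₁ = -0.1187, φ₂ = -1.1476, Δλ = -140.357° = -2.4497 rad.
Haversine: a = sin²(Δφ/2) + cos φ₁ cos φ₂ sin²(Δλ/2) = 0.2421 + (0.9930)(0.4107)(0.8850) = 0.60302.
Central angle c = 2·arcsin(√a) = 1.77832 rad.
Distance = R·c = 6371 × 1.7783 ≈ 11330 km.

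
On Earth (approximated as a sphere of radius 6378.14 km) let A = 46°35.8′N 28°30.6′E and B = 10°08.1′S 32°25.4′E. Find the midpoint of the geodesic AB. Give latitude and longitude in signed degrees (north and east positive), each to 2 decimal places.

Central angle δ = 0.9920 rad. Interpolating on the sphere with fraction f = 0.5:
P = [sin((1−f)δ)·A + sin(fδ)·B] / sin δ = 0.5685·A + 0.5685·B in Cartesian coordinates,
giving P = (0.8157, 0.4865, 0.3130), i.e. latitude 18.24°, longitude 30.81°.

18.24°, 30.81°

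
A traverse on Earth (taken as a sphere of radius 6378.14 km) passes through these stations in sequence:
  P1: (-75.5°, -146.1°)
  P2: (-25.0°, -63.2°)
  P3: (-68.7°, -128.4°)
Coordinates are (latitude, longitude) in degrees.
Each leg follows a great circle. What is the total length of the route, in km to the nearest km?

Leg P1→P2: central angle 1.1183 rad, distance 7132.7 km.
Leg P2→P3: central angle 1.0100 rad, distance 6442.1 km.
Total: 7132.7 + 6442.1 ≈ 13575 km.

13575 km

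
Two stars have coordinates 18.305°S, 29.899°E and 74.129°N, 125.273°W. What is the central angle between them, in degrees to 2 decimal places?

Let φ₁ = -0.3195 rad, φ₂ = 1.2938 rad, and Δλ = -2.7083 rad.
cos c = sin φ₁ sin φ₂ + cos φ₁ cos φ₂ cos Δλ = (-0.3141)(0.9619) + (0.9494)(0.2735)(-0.9076) = -0.53774,
so c = arccos(-0.53774) = 2.13855 rad.
So the angular separation is 122.53°.

122.53°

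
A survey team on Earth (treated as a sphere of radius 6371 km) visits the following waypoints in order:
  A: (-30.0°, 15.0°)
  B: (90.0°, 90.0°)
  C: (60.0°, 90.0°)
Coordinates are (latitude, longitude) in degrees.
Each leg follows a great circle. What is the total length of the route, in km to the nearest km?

Leg A→B: central angle 2.0944 rad, distance 13343.4 km.
Leg B→C: central angle 0.5236 rad, distance 3335.8 km.
Total: 13343.4 + 3335.8 ≈ 16679 km.

16679 km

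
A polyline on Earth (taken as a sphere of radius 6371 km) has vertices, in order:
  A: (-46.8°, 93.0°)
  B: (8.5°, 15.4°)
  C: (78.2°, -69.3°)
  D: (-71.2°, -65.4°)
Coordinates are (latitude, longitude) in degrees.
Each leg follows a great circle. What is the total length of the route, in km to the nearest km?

35344 km

Leg A→B: central angle 1.5332 rad, distance 9767.7 km.
Leg B→C: central angle 1.4067 rad, distance 8962.0 km.
Leg C→D: central angle 2.6078 rad, distance 16614.4 km.
Total: 9767.7 + 8962.0 + 16614.4 ≈ 35344 km.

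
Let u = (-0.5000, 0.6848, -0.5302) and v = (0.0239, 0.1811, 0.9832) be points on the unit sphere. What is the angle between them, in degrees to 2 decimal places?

u·v = -0.4092; |u| = 1.0000, |v| = 1.0000.
cos θ = (u·v)/(|u||v|) = -0.4092, so θ = 114.15°.

114.15°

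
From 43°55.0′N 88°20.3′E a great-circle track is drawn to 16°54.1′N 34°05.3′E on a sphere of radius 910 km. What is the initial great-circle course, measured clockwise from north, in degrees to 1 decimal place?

257.1°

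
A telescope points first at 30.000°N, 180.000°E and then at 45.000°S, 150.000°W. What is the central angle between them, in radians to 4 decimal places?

In radians: φ₁ = 0.5236, φ₂ = -0.7854, Δλ = 30.000° = 0.5236 rad.
cos c = sin φ₁ sin φ₂ + cos φ₁ cos φ₂ cos Δλ = (0.5000)(-0.7071) + (0.8660)(0.7071)(0.8660) = 0.17678,
so c = arccos(0.17678) = 1.39309 rad.
So the angular separation is 1.3931 rad.

1.3931 rad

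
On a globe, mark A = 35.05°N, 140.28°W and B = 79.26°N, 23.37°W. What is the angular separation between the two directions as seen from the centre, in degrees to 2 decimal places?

With latitudes φ₁ = 35.050°, φ₂ = 79.260° and longitude difference Δλ = 116.910°:
cos c = sin φ₁ sin φ₂ + cos φ₁ cos φ₂ cos Δλ = (0.5743)(0.9825) + (0.8187)(0.1864)(-0.4526) = 0.49519,
so c = arccos(0.49519) = 1.05275 rad.
So the angular separation is 60.32°.

60.32°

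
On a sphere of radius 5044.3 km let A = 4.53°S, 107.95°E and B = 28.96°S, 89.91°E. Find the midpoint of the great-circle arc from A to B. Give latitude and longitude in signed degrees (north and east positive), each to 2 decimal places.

-16.94°, 99.52°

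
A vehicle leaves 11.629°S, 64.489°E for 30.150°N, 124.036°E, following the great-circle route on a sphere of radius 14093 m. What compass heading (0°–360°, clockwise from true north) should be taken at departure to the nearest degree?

52°

Δλ = 59.547° = 1.0393 rad.
y = sin Δλ · cos φ₂ = (0.8620)(0.8647) = 0.7454
x = cos φ₁ sin φ₂ − sin φ₁ cos φ₂ cos Δλ = (0.9795)(0.5023) − (-0.2016)(0.8647)(0.5068) = 0.5803
θ = atan2(y, x) = 52.10°, so the bearing is 52°.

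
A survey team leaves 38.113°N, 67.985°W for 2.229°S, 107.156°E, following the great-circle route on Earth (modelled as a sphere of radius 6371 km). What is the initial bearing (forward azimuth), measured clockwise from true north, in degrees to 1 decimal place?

8.2°

With φ₁ = 0.6652, φ₂ = -0.0389, Δλ = 3.0568 rad, the forward-azimuth formula gives
θ = atan2( sin Δλ cos φ₂ , cos φ₁ sin φ₂ − sin φ₁ cos φ₂ cos Δλ ) = atan2(0.0846, 0.5839) = 8.25°.
So the initial bearing is 8.2°.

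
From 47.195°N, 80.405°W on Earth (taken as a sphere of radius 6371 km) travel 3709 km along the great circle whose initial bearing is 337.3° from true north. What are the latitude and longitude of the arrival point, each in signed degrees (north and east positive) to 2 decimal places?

Angular distance δ = d/R = 3709/6371 = 0.58217 rad; initial bearing θ = 5.8870 rad.
sin φ₂ = sin φ₁ cos δ + cos φ₁ sin δ cos θ = (0.7337)(0.8353) + (0.6795)(0.5498)(0.9225) = 0.9575, so φ₂ = 73.23°.
Δλ = atan2(sin θ sin δ cos φ₁, cos δ − sin φ₁ sin φ₂) = atan2(-0.1442, 0.1328) = -47.355°.
λ₂ = -80.405° − 47.355° = -127.76°.

73.23°, -127.76°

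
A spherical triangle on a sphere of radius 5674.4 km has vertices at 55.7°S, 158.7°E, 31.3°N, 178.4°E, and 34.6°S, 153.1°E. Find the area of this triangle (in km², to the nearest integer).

Side lengths (central angles): a = 1.2230, b = 0.3744, c = 1.5466 rad; semiperimeter s = 1.5720.
By l'Huilier's theorem, tan(E/4) = √[tan(s/2) tan((s−a)/2) tan((s−b)/2) tan((s−c)/2)], giving spherical excess E = 0.1562 rad.
Area = E·R² = 0.1562 × (5674.4)² ≈ 5029109 km².

5029109 km²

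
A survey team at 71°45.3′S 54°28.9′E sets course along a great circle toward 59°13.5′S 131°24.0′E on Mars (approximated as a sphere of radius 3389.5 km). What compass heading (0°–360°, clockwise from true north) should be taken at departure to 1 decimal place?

107.7°

Δλ = 76.918° = 1.3425 rad.
y = sin Δλ · cos φ₂ = (0.9740)(0.5117) = 0.4984
x = cos φ₁ sin φ₂ − sin φ₁ cos φ₂ cos Δλ = (0.3131)(-0.8592) − (-0.9497)(0.5117)(0.2263) = -0.1590
θ = atan2(y, x) = 107.69°, so the bearing is 107.7°.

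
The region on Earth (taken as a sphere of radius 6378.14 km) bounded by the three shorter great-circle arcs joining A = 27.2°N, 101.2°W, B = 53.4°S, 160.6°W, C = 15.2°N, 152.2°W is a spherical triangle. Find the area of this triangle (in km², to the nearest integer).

25267726 km²

Side lengths (central angles): a = 1.2039, b = 0.8500, c = 1.6680 rad; semiperimeter s = 1.8609.
By l'Huilier's theorem, tan(E/4) = √[tan(s/2) tan((s−a)/2) tan((s−b)/2) tan((s−c)/2)], giving spherical excess E = 0.6211 rad.
Area = E·R² = 0.6211 × (6378.14)² ≈ 25267726 km².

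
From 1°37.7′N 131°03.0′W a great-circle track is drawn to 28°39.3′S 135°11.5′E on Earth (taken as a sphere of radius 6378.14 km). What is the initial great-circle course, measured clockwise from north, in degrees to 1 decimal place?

With φ₁ = 0.0284, φ₂ = -0.5001, Δλ = -1.6364 rad, the forward-azimuth formula gives
θ = atan2( sin Δλ cos φ₂ , cos φ₁ sin φ₂ − sin φ₁ cos φ₂ cos Δλ ) = atan2(-0.8756, -0.4777) = -118.61°.
Adding 360° brings this into [0°, 360°): 241.4°.

241.4°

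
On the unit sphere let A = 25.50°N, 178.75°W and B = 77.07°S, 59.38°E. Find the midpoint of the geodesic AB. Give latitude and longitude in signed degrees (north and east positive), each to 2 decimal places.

-33.99°, 167.63°

Central angle δ = 2.1250 rad. Interpolating on the sphere with fraction f = 0.5:
P = [sin((1−f)δ)·A + sin(fδ)·B] / sin δ = 1.0273·A + 1.0273·B in Cartesian coordinates,
giving P = (-0.8099, 0.1776, -0.5590), i.e. latitude -33.99°, longitude 167.63°.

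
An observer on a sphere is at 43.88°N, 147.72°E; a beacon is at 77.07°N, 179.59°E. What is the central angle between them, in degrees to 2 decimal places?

In radians: φ₁ = 0.7659, φ₂ = 1.3451, Δλ = 31.870° = 0.5562 rad.
Haversine: a = sin²(Δφ/2) + cos φ₁ cos φ₂ sin²(Δλ/2) = 0.0816 + (0.7208)(0.2238)(0.0754) = 0.09373.
Central angle c = 2·arcsin(√a) = 0.62229 rad.
So the angular separation is 35.65°.

35.65°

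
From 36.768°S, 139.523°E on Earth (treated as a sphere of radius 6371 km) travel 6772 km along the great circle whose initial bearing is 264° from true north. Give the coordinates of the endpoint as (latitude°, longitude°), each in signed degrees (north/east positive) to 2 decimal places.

-21.36°, 70.60°

Angular distance δ = d/R = 6772/6371 = 1.06294 rad; initial bearing θ = 4.6077 rad.
sin φ₂ = sin φ₁ cos δ + cos φ₁ sin δ cos θ = (-0.5986)(0.4863) + (0.8011)(0.8738)(-0.1045) = -0.3643, so φ₂ = -21.36°.
Δλ = atan2(sin θ sin δ cos φ₁, cos δ − sin φ₁ sin φ₂) = atan2(-0.6961, 0.2683) = -68.925°.
λ₂ = 139.523° − 68.925° = 70.60°.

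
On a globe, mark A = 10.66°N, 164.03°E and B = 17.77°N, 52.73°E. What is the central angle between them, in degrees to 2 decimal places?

With latitudes φ₁ = 10.660°, φ₂ = 17.770° and longitude difference Δλ = -111.300°:
Haversine: a = sin²(Δφ/2) + cos φ₁ cos φ₂ sin²(Δλ/2) = 0.0038 + (0.9827)(0.9523)(0.6816) = 0.64175.
Central angle c = 2·arcsin(√a) = 1.85823 rad.
So the angular separation is 106.47°.

106.47°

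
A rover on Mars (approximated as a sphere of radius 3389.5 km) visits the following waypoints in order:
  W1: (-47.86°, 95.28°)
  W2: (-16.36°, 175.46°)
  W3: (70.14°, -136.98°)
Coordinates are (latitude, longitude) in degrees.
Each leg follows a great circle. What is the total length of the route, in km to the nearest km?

9702 km

Leg W1→W2: central angle 1.2465 rad, distance 4224.9 km.
Leg W2→W3: central angle 1.6158 rad, distance 5476.6 km.
Total: 4224.9 + 5476.6 ≈ 9702 km.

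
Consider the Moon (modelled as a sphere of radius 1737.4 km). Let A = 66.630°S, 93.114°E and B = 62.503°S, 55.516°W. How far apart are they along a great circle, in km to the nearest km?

With latitudes φ₁ = -66.630°, φ₂ = -62.503° and longitude difference Δλ = -148.630°:
cos c = sin φ₁ sin φ₂ + cos φ₁ cos φ₂ cos Δλ = (-0.9180)(-0.8870) + (0.3967)(0.4617)(-0.8538) = 0.65789,
so c = arccos(0.65789) = 0.85278 rad.
Distance = R·c = 1737.4 × 0.8528 ≈ 1482 km.

1482 km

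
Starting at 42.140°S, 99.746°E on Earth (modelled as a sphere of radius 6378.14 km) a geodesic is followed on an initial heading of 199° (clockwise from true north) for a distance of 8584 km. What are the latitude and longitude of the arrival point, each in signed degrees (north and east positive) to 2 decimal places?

-56.42°, -45.24°

Angular distance δ = d/R = 8584/6378.14 = 1.34585 rad; initial bearing θ = 3.4732 rad.
sin φ₂ = sin φ₁ cos δ + cos φ₁ sin δ cos θ = (-0.6709)(0.2231) + (0.7415)(0.9748)(-0.9455) = -0.8331, so φ₂ = -56.42°.
Δλ = atan2(sin θ sin δ cos φ₁, cos δ − sin φ₁ sin φ₂) = atan2(-0.2353, -0.3359) = -144.986°.
λ₂ = 99.746° − 144.986° = -45.24°.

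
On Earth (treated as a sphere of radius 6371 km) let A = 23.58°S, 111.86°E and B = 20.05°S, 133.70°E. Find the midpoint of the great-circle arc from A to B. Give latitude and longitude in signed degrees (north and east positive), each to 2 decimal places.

-22.18°, 122.92°

The central angle between A and B is δ = 0.3588 rad.
With f = 0.5, the slerp weights are sin((1−f)δ)/sin δ = 0.5082 and sin(fδ)/sin δ = 0.5082.
Weighted sum of the unit vectors: (0.5082)·(-0.3413,0.8506,-0.4000) + (0.5082)·(-0.6490,0.6792,-0.3428) = (-0.5032, 0.7774, -0.3775).
Converting back: φ = atan2(z, √(x²+y²)) = -22.18°, λ = atan2(y, x) = 122.92°.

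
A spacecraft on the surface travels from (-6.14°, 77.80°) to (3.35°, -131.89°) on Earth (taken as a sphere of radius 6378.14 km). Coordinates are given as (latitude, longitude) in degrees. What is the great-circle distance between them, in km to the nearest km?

16730 km

With latitudes φ₁ = -6.140°, φ₂ = 3.350° and longitude difference Δλ = 150.310°:
Haversine: a = sin²(Δφ/2) + cos φ₁ cos φ₂ sin²(Δλ/2) = 0.0068 + (0.9943)(0.9983)(0.9344) = 0.93425.
Central angle c = 2·arcsin(√a) = 2.62298 rad.
Distance = R·c = 6378.14 × 2.6230 ≈ 16730 km.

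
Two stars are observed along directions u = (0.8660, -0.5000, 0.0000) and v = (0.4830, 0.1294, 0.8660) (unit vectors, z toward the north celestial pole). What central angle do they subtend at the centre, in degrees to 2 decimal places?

69.29°

u·v = 0.3536; |u| = 1.0000, |v| = 1.0000.
cos θ = (u·v)/(|u||v|) = 0.3536, so θ = 69.29°.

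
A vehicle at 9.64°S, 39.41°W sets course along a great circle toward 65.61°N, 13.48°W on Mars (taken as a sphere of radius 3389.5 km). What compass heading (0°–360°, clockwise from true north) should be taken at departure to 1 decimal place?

10.7°

Δλ = 25.930° = 0.4526 rad.
y = sin Δλ · cos φ₂ = (0.4373)(0.4129) = 0.1806
x = cos φ₁ sin φ₂ − sin φ₁ cos φ₂ cos Δλ = (0.9859)(0.9108) − (-0.1675)(0.4129)(0.8993) = 0.9601
θ = atan2(y, x) = 10.65°, so the bearing is 10.7°.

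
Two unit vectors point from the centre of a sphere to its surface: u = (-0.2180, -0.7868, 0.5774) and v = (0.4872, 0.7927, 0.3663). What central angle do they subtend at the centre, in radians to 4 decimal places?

u·v = -0.5184; |u| = 1.0000, |v| = 1.0000.
cos θ = (u·v)/(|u||v|) = -0.5184, so θ = 2.1158 rad.

2.1158 rad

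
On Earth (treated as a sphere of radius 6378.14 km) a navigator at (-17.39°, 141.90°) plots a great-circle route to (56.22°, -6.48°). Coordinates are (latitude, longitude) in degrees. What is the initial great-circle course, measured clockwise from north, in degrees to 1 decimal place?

335.9°

Δλ = -148.380° = -2.5897 rad.
y = sin Δλ · cos φ₂ = (-0.5243)(0.5560) = -0.2915
x = cos φ₁ sin φ₂ − sin φ₁ cos φ₂ cos Δλ = (0.9543)(0.8312) − (-0.2989)(0.5560)(-0.8515) = 0.6517
θ = atan2(y, x) = -24.10°; adding 360° gives 335.9°.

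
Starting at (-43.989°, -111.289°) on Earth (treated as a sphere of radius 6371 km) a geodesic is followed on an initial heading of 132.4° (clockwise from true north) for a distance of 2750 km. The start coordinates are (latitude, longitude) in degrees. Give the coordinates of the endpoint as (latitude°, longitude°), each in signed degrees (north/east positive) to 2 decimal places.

-56.49°, -77.26°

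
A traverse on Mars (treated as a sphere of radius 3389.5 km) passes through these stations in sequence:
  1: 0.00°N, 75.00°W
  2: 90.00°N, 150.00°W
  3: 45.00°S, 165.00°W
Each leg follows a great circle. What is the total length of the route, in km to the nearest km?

13311 km

Leg 1→2: central angle 1.5708 rad, distance 5324.2 km.
Leg 2→3: central angle 2.3562 rad, distance 7986.3 km.
Total: 5324.2 + 7986.3 ≈ 13311 km.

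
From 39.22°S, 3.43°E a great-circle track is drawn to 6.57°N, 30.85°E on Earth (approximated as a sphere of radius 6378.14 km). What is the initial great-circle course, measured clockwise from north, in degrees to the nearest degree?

35°

Δλ = 27.420° = 0.4786 rad.
y = sin Δλ · cos φ₂ = (0.4605)(0.9934) = 0.4575
x = cos φ₁ sin φ₂ − sin φ₁ cos φ₂ cos Δλ = (0.7747)(0.1144) − (-0.6323)(0.9934)(0.8877) = 0.6462
θ = atan2(y, x) = 35.30°, so the bearing is 35°.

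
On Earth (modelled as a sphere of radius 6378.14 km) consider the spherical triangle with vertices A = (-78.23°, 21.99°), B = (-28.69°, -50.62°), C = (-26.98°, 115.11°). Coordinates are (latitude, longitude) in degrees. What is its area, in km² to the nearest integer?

Side lengths (central angles): a = 2.1410, b = 1.1216, c = 1.0199 rad; semiperimeter s = 2.1413.
By l'Huilier's theorem, tan(E/4) = √[tan(s/2) tan((s−a)/2) tan((s−b)/2) tan((s−c)/2)], giving spherical excess E = 0.0339 rad.
Area = E·R² = 0.0339 × (6378.14)² ≈ 1379045 km².

1379045 km²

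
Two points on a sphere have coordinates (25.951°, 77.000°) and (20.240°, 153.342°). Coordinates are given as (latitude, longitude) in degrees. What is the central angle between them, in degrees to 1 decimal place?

In radians: φ₁ = 0.4529, φ₂ = 0.3533, Δλ = 76.342° = 1.3324 rad.
Haversine: a = sin²(Δφ/2) + cos φ₁ cos φ₂ sin²(Δλ/2) = 0.0025 + (0.8992)(0.9383)(0.3819) = 0.32470.
Central angle c = 2·arcsin(√a) = 1.21259 rad.
So the angular separation is 69.5°.

69.5°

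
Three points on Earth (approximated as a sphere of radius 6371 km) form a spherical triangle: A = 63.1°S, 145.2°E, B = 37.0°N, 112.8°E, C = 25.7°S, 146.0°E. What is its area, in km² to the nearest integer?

11472334 km²

Side lengths (central angles): a = 1.2226, b = 0.6528, c = 1.8045 rad; semiperimeter s = 1.8400.
By l'Huilier's theorem, tan(E/4) = √[tan(s/2) tan((s−a)/2) tan((s−b)/2) tan((s−c)/2)], giving spherical excess E = 0.2826 rad.
Area = E·R² = 0.2826 × (6371)² ≈ 11472334 km².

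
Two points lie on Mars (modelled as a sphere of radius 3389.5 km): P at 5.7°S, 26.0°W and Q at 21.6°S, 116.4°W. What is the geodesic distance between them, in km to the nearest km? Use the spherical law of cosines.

Let φ₁ = -0.0995 rad, φ₂ = -0.3770 rad, and Δλ = -1.5778 rad.
cos c = sin φ₁ sin φ₂ + cos φ₁ cos φ₂ cos Δλ = (-0.0993)(-0.3681) + (0.9951)(0.9298)(-0.0070) = 0.03010,
so c = arccos(0.03010) = 1.54069 rad.
Distance = R·c = 3389.5 × 1.5407 ≈ 5222 km.

5222 km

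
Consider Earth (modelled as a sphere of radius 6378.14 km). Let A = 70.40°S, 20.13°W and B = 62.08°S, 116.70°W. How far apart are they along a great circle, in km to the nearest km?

In radians: φ₁ = -1.2287, φ₂ = -1.0835, Δλ = -96.570° = -1.6855 rad.
Haversine: a = sin²(Δφ/2) + cos φ₁ cos φ₂ sin²(Δλ/2) = 0.0053 + (0.3355)(0.4682)(0.5572) = 0.09278.
Central angle c = 2·arcsin(√a) = 0.61905 rad.
Distance = R·c = 6378.14 × 0.6190 ≈ 3948 km.

3948 km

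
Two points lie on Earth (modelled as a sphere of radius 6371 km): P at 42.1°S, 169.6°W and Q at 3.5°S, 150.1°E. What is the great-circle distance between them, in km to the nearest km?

5862 km

Let φ₁ = -0.7348 rad, φ₂ = -0.0611 rad, and Δλ = -0.7034 rad.
Haversine: a = sin²(Δφ/2) + cos φ₁ cos φ₂ sin²(Δλ/2) = 0.1092 + (0.7420)(0.9981)(0.1187) = 0.19712.
Central angle c = 2·arcsin(√a) = 0.92008 rad.
Distance = R·c = 6371 × 0.9201 ≈ 5862 km.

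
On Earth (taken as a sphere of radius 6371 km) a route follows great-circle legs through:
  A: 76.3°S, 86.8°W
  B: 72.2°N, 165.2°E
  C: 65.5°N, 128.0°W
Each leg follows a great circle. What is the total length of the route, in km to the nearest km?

20564 km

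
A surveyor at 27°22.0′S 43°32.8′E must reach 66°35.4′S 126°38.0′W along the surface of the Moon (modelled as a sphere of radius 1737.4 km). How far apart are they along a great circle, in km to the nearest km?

2600 km

Let φ₁ = -0.4776 rad, φ₂ = -1.1622 rad, and Δλ = -2.9702 rad.
cos c = sin φ₁ sin φ₂ + cos φ₁ cos φ₂ cos Δλ = (-0.4597)(-0.9177) + (0.8881)(0.3973)(-0.9853) = 0.07417,
so c = arccos(0.07417) = 1.49656 rad.
Distance = R·c = 1737.4 × 1.4966 ≈ 2600 km.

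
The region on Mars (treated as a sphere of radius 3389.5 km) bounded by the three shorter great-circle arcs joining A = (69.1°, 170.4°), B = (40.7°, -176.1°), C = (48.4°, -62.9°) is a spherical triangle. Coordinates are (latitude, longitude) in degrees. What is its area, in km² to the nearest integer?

2988428 km²

Side lengths (central angles): a = 1.2772, b = 0.9800, c = 0.5112 rad; semiperimeter s = 1.3842.
By l'Huilier's theorem, tan(E/4) = √[tan(s/2) tan((s−a)/2) tan((s−b)/2) tan((s−c)/2)], giving spherical excess E = 0.2601 rad.
Area = E·R² = 0.2601 × (3389.5)² ≈ 2988428 km².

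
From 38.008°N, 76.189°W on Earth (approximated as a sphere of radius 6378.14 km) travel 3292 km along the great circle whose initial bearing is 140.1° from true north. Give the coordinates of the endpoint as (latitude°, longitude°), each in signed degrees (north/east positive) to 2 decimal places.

13.72°, -57.17°

Angular distance δ = d/R = 3292/6378.14 = 0.51614 rad; initial bearing θ = 2.4452 rad.
sin φ₂ = sin φ₁ cos δ + cos φ₁ sin δ cos θ = (0.6158)(0.8697) + (0.7879)(0.4935)(-0.7672) = 0.2372, so φ₂ = 13.72°.
Δλ = atan2(sin θ sin δ cos φ₁, cos δ − sin φ₁ sin φ₂) = atan2(0.2494, 0.7236) = 19.019°.
λ₂ = -76.189° + 19.019° = -57.17°.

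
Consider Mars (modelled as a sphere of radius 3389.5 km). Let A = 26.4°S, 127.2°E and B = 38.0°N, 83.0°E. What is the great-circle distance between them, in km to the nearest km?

4530 km

Let φ₁ = -0.4608 rad, φ₂ = 0.6632 rad, and Δλ = -0.7714 rad.
cos c = sin φ₁ sin φ₂ + cos φ₁ cos φ₂ cos Δλ = (-0.4446)(0.6157) + (0.8957)(0.7880)(0.7169) = 0.23227,
so c = arccos(0.23227) = 1.33638 rad.
Distance = R·c = 3389.5 × 1.3364 ≈ 4530 km.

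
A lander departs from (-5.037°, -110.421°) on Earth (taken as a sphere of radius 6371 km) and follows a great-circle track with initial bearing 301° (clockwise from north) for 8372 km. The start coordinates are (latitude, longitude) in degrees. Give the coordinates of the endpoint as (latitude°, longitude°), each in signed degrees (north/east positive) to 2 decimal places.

Angular distance δ = d/R = 8372/6371 = 1.31408 rad; initial bearing θ = 5.2534 rad.
sin φ₂ = sin φ₁ cos δ + cos φ₁ sin δ cos θ = (-0.0878)(0.2539) + (0.9961)(0.9672)(0.5150) = 0.4739, so φ₂ = 28.29°.
Δλ = atan2(sin θ sin δ cos φ₁, cos δ − sin φ₁ sin φ₂) = atan2(-0.8259, 0.2955) = -70.312°.
λ₂ = -110.421° − 70.312° = -180.73° → 179.27° after wrapping to (−180°, 180°].

28.29°, 179.27°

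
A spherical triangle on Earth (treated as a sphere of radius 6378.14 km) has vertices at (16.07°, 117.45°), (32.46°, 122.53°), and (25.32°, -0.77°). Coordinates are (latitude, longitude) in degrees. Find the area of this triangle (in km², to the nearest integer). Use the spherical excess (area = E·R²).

14468016 km²

Side lengths (central angles): a = 1.7612, b = 1.8675, c = 0.2971 rad; semiperimeter s = 1.9629.
By l'Huilier's theorem, tan(E/4) = √[tan(s/2) tan((s−a)/2) tan((s−b)/2) tan((s−c)/2)], giving spherical excess E = 0.3556 rad.
Area = E·R² = 0.3556 × (6378.14)² ≈ 14468016 km².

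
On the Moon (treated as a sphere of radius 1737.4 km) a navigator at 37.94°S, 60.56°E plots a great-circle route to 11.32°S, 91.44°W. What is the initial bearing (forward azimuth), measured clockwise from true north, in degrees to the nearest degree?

With φ₁ = -0.6622, φ₂ = -0.1976, Δλ = -2.6529 rad, the forward-azimuth formula gives
θ = atan2( sin Δλ cos φ₂ , cos φ₁ sin φ₂ − sin φ₁ cos φ₂ cos Δλ ) = atan2(-0.4603, -0.6871) = -146.18°.
Adding 360° brings this into [0°, 360°): 214°.

214°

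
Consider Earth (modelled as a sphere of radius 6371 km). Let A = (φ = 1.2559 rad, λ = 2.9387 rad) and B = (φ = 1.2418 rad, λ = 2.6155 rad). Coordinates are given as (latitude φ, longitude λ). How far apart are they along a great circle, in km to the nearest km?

655 km

In radians: φ₁ = 1.2559, φ₂ = 1.2418, Δλ = -18.518° = -0.3232 rad.
Haversine: a = sin²(Δφ/2) + cos φ₁ cos φ₂ sin²(Δλ/2) = 0.0000 + (0.3097)(0.3231)(0.0259) = 0.00264.
Central angle c = 2·arcsin(√a) = 0.10281 rad.
Distance = R·c = 6371 × 0.1028 ≈ 655 km.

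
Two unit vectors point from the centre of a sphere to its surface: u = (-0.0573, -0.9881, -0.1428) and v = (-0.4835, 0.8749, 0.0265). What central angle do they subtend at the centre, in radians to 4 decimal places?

2.5692 rad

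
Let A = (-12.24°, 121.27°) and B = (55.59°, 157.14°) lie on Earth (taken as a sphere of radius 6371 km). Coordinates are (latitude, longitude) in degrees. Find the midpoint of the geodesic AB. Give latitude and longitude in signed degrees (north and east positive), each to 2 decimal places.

22.60°, 134.26°

Central angle δ = 1.2947 rad. Interpolating on the sphere with fraction f = 0.5:
P = [sin((1−f)δ)·A + sin(fδ)·B] / sin δ = 0.6268·A + 0.6268·B in Cartesian coordinates,
giving P = (-0.6444, 0.6612, 0.3842), i.e. latitude 22.60°, longitude 134.26°.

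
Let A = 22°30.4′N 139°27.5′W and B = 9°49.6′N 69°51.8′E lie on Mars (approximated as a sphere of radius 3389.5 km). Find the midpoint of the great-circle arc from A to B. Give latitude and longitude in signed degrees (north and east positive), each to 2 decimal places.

48.66°, 138.18°

The central angle between A and B is δ = 2.3867 rad.
With f = 0.5, the slerp weights are sin((1−f)δ)/sin δ = 1.3566 and sin(fδ)/sin δ = 1.3566.
Weighted sum of the unit vectors: (1.3566)·(-0.7021,-0.6005,0.3828) + (1.3566)·(0.3392,0.9251,0.1707) = (-0.4922, 0.4404, 0.7508).
Converting back: φ = atan2(z, √(x²+y²)) = 48.66°, λ = atan2(y, x) = 138.18°.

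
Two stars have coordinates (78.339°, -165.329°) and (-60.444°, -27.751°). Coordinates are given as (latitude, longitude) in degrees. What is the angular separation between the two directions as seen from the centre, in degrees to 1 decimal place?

With latitudes φ₁ = 78.339°, φ₂ = -60.444° and longitude difference Δλ = 137.578°:
Haversine: a = sin²(Δφ/2) + cos φ₁ cos φ₂ sin²(Δλ/2) = 0.8761 + (0.2021)(0.4933)(0.8691) = 0.96276.
Central angle c = 2·arcsin(√a) = 2.75320 rad.
So the angular separation is 157.7°.

157.7°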